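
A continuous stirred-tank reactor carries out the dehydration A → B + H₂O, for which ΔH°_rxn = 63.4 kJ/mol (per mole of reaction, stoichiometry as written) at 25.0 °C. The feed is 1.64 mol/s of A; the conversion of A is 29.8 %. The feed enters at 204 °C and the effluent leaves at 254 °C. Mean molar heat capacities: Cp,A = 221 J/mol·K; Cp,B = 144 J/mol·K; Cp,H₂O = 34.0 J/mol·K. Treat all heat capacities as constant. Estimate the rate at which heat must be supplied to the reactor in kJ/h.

Extent of reaction ξ = 0.298 × 1.64 = 0.48872 mol/s
Reaction term: ξ·ΔH°_rxn = 0.48872 × 63.4 = 30.985 kJ/s
Sensible, feed 204→25 °C: -64.877 kJ/s
Outlet flows (mol/s): A 1.1513, B 0.48872, H₂O 0.48872
Sensible, products 25→254 °C: 78.186 kJ/s
Q = ΔH = 44.294 kJ/s = 44.294 kW
Heat supplied = 159460 kJ/h

Q_in = 159000 kJ/h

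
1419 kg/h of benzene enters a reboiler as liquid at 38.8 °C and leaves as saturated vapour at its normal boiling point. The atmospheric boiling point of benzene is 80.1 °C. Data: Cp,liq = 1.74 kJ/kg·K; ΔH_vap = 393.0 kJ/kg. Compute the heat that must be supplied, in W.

liquid 38.8→80.1 °C: 71.862 kJ/kg
vaporisation at 80.1 °C: 393 kJ/kg
Δh = 71.862 + 393 = 464.86 kJ/kg
Q = ṁ·Δh = 1419 kg/h × 464.86 kJ/kg = 659640 kJ/h
|Q| = 183.23 kW = 183230 W

Q = 183000 W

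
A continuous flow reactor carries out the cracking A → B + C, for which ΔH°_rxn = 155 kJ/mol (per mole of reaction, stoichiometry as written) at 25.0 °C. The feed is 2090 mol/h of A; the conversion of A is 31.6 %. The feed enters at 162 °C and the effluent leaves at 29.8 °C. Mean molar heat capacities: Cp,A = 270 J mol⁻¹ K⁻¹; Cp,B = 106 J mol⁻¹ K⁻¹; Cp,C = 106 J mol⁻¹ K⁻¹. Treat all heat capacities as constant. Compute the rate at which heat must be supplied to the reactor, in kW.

Extent of reaction ξ = 0.316 × 2090 = 660.44 mol/h
Reaction term: ξ·ΔH°_rxn = 660.44 × 155 = 102370 kJ/h
Sensible, feed 162→25 °C: -77309 kJ/h
Outlet flows (mol/h): A 1429.6, B 660.44, C 660.44
Sensible, products 25→29.8 °C: 2524.8 kJ/h
Q = ΔH = 27584 kJ/h = 7.6622 kW
Heat supplied = 7.6622 kW

Q_in = 7.66 kW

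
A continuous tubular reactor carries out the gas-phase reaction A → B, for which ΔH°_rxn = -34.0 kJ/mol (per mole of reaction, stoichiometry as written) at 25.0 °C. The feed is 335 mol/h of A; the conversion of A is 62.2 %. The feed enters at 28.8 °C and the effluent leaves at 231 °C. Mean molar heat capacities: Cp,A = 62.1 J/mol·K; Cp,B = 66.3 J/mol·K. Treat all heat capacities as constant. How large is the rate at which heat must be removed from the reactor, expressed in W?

Q_out = 749 W

Extent of reaction ξ = 0.622 × 335 = 208.37 mol/h
Reaction term: ξ·ΔH°_rxn = 208.37 × -34.0 = -7084.6 kJ/h
Sensible, feed 28.8→25 °C: -79.053 kJ/h
Outlet flows (mol/h): A 126.63, B 208.37
Sensible, products 25→231 °C: 4465.8 kJ/h
Q = ΔH = -2697.8 kJ/h = -0.7494 kW
Heat removed = 749.4 W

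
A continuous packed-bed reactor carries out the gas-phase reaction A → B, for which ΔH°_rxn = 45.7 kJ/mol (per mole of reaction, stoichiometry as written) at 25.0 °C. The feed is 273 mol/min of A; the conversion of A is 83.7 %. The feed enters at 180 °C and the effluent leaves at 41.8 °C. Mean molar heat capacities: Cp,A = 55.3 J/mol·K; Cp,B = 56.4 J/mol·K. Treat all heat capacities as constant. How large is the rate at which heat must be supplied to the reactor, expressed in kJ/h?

Q_in = 502000 kJ/h

Extent of reaction ξ = 0.837 × 273 = 228.5 mol/min
Reaction term: ξ·ΔH°_rxn = 228.5 × 45.7 = 10442 kJ/min
Sensible, feed 180→25 °C: -2340 kJ/min
Outlet flows (mol/min): A 44.499, B 228.5
Sensible, products 25→41.8 °C: 257.85 kJ/min
Q = ΔH = 8360.3 kJ/min = 139.34 kW
Heat supplied = 501620 kJ/h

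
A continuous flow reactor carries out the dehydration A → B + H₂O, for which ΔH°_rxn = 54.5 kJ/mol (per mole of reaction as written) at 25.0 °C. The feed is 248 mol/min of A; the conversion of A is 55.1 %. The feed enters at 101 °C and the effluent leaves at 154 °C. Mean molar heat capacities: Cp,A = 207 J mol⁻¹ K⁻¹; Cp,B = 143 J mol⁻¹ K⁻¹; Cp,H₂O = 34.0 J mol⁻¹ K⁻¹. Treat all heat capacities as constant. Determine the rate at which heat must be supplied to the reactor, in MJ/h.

Q_in = 578 MJ/h

Extent of reaction ξ = 0.551 × 248 = 136.65 mol/min
Reaction term: ξ·ΔH°_rxn = 136.65 × 54.5 = 7447.3 kJ/min
Sensible, feed 101→25 °C: -3901.5 kJ/min
Outlet flows (mol/min): A 111.35, B 136.65, H₂O 136.65
Sensible, products 25→154 °C: 6093.5 kJ/min
Q = ΔH = 9639.3 kJ/min = 160.65 kW
Heat supplied = 578.36 MJ/h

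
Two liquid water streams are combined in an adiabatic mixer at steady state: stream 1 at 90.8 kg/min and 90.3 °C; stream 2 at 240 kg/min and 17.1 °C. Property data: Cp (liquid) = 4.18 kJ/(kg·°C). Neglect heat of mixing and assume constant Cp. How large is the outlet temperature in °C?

T_out = 37.2 °C

No heat crosses the boundary, so H_out = H_in.
Σ ṁᵢCp,ᵢTᵢ = 90.8×4.18×90.3 + 240×4.18×17.1 = 51428
Σ ṁᵢCp,ᵢ = 90.8×4.18 + 240×4.18 = 1382.7
T_out = 51428 / 1382.7 = 37.192 °C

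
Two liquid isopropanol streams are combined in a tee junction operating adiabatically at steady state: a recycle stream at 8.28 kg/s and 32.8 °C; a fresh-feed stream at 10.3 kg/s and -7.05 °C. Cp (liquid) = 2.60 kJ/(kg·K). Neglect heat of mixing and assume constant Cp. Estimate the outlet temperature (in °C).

T_out = 10.7 °C

No heat crosses the boundary, so H_out = H_in.
T_out = Σ ṁᵢCp,ᵢTᵢ / Σ ṁᵢCp,ᵢ
      = 517.32 / 48.308 = 10.709 °C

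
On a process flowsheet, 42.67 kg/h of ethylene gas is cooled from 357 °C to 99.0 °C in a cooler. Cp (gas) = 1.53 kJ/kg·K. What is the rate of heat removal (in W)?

Q = ṁ·Cp·ΔT = 42.67 × 1.53 × (99.0 − 357) = -16844 kJ/h
Converting: 16844 / 3600 s = 4.6788 kW
Cooling duty = 4678.8 W

Q_c = 4680 W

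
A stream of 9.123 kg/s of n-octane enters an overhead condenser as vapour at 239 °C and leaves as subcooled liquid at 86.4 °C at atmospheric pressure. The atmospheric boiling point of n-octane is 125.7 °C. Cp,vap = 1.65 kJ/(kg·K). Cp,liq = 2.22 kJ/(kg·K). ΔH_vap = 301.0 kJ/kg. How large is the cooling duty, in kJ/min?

Q_c = 315000 kJ/min

vapour 239→125.7 °C: -186.94 kJ/kg
condensation at 125.7 °C: -301 kJ/kg
liquid 125.7→86.4 °C: -87.246 kJ/kg
Δh = -186.94 + -301 + -87.246 = -575.19 kJ/kg
Q = ṁ·Δh = 9.123 kg/s × -575.19 kJ/kg = -5247.5 kJ/s
|Q| = 5247.5 kW = 314850 kJ/min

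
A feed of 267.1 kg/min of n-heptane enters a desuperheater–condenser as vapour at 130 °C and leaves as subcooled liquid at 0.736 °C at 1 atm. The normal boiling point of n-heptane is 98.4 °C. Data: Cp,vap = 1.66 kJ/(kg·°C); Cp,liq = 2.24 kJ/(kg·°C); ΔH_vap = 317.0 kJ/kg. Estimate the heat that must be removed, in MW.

vapour 130→98.4 °C: -52.456 kJ/kg
condensation at 98.4 °C: -317 kJ/kg
liquid 98.4→0.736 °C: -218.77 kJ/kg
Δh = -52.456 + -317 + -218.77 = -588.22 kJ/kg
Q = ṁ·Δh = 267.1 kg/min × -588.22 kJ/kg = -157110 kJ/min
|Q| = 2618.6 kW = 2.6186 MW

Q_c = 2.62 MW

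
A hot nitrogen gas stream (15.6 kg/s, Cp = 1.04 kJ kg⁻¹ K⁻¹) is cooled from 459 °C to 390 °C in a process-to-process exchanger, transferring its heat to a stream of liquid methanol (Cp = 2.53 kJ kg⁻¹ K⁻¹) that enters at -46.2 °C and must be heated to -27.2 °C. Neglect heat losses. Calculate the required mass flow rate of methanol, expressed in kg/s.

Heat released by hot stream: Q = 15.6 × 1.04 × (459 − 390) = 1119.5 kJ/s
Energy balance on cold side (adiabatic exchanger): Q = ṁ_c·Cp_c·(T_c,out − T_c,in)
ṁ_c = 1119.5 / [2.53 × (-27.2 − -46.2)] = 23.288 kg/s

ṁ_c = 23.3 kg/s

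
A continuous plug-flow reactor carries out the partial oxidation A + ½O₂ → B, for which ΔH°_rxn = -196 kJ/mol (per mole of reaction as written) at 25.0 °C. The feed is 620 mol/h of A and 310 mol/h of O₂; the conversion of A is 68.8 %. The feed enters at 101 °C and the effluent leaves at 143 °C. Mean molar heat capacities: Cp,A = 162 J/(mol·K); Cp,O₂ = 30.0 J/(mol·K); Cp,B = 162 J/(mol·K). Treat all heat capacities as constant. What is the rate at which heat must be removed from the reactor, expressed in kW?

Extent of reaction ξ = 0.688 × 620 = 426.56 mol/h
Reaction term: ξ·ΔH°_rxn = 426.56 × -196 = -83606 kJ/h
Sensible, feed 101→25 °C: -8340.2 kJ/h
Outlet flows (mol/h): A 193.44, O₂ 96.72, B 426.56
Sensible, products 25→143 °C: 12194 kJ/h
Q = ΔH = -79752 kJ/h = -22.153 kW
Heat removed = 22.153 kW

Q_out = 22.2 kW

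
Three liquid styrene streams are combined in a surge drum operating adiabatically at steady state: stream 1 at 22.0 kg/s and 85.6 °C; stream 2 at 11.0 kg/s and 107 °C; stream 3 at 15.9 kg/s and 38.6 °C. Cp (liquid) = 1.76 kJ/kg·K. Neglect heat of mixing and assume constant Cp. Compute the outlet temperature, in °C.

T_out = 75.1 °C

Energy balance with Q = 0: Σ ṁᵢCp,ᵢ(T_out − Tᵢ) = 0
Σ ṁᵢCp,ᵢTᵢ = 22.0×1.76×85.6 + 11.0×1.76×107 + 15.9×1.76×38.6 = 6466.1
Σ ṁᵢCp,ᵢ = 22.0×1.76 + 11.0×1.76 + 15.9×1.76 = 86.064
T_out = 6466.1 / 86.064 = 75.132 °C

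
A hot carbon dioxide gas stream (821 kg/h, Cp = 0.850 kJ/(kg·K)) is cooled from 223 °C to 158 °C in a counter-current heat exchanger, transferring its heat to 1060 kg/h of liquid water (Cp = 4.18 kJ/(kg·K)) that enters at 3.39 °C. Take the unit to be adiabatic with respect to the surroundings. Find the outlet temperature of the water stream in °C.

T_c,out = 13.6 °C

Heat released by hot stream: Q = 821 × 0.850 × (223 − 158) = 45360 kJ/h
Energy balance on cold side (adiabatic exchanger): Q = ṁ_c·Cp_c·(T_c,out − T_c,in)
T_c,out = 3.39 + 45360/(1060 × 4.18) = 13.627 °C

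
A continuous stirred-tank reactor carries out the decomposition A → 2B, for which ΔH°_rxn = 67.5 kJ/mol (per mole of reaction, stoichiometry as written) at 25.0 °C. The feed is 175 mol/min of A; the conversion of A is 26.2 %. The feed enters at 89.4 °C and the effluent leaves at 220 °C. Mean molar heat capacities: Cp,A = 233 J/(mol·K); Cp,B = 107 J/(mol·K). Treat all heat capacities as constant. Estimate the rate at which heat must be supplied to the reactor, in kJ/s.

Extent of reaction ξ = 0.262 × 175 = 45.85 mol/min
Reaction term: ξ·ΔH°_rxn = 45.85 × 67.5 = 3094.9 kJ/min
Sensible, feed 89.4→25 °C: -2625.9 kJ/min
Outlet flows (mol/min): A 129.15, B 91.7
Sensible, products 25→220 °C: 7781.3 kJ/min
Q = ΔH = 8250.2 kJ/min = 137.5 kW
Heat supplied = 137.5 kJ/s

Q_in = 138 kJ/s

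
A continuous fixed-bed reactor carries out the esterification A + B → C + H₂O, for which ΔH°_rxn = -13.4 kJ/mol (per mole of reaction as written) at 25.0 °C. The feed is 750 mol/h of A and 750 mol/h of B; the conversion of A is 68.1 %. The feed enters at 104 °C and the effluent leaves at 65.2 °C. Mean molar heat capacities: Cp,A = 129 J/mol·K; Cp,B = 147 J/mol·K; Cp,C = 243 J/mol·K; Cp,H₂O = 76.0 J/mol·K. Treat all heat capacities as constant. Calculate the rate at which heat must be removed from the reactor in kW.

Extent of reaction ξ = 0.681 × 750 = 510.75 mol/h
Reaction term: ξ·ΔH°_rxn = 510.75 × -13.4 = -6844.1 kJ/h
Sensible, feed 104→25 °C: -16353 kJ/h
Outlet flows (mol/h): A 239.25, B 239.25, C 510.75, H₂O 510.75
Sensible, products 25→65.2 °C: 9204.3 kJ/h
Q = ΔH = -13993 kJ/h = -3.8869 kW
Heat removed = 3.8869 kW

Q_out = 3.89 kW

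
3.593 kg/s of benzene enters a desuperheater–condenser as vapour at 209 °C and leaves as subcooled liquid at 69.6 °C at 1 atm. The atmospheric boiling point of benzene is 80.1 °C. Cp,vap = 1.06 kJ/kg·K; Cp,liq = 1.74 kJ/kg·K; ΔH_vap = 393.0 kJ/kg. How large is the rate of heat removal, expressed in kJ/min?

vapour 209→80.1 °C: -136.63 kJ/kg
condensation at 80.1 °C: -393 kJ/kg
liquid 80.1→69.6 °C: -18.27 kJ/kg
Δh = -136.63 + -393 + -18.27 = -547.9 kJ/kg
Q = ṁ·Δh = 3.593 kg/s × -547.9 kJ/kg = -1968.6 kJ/s
|Q| = 1968.6 kW = 118120 kJ/min

Q_c = 118000 kJ/min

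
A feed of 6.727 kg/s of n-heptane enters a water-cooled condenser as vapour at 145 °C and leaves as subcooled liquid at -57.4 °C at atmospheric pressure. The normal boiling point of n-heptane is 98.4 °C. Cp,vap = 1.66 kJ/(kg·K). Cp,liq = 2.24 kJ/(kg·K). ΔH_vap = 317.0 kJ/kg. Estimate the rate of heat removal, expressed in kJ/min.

Q_c = 300000 kJ/min

vapour 145→98.4 °C: -77.356 kJ/kg
condensation at 98.4 °C: -317 kJ/kg
liquid 98.4→-57.4 °C: -348.99 kJ/kg
Δh = -77.356 + -317 + -348.99 = -743.35 kJ/kg
Q = ṁ·Δh = 6.727 kg/s × -743.35 kJ/kg = -5000.5 kJ/s
|Q| = 5000.5 kW = 300030 kJ/min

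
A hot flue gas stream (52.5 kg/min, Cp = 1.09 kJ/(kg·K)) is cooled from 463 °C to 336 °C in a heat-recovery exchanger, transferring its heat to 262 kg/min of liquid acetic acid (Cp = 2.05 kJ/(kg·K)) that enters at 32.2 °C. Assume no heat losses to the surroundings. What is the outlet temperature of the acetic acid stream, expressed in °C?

T_c,out = 45.7 °C

Heat released by hot stream: Q = 52.5 × 1.09 × (463 − 336) = 7267.6 kJ/min
Energy balance on cold side (adiabatic exchanger): Q = ṁ_c·Cp_c·(T_c,out − T_c,in)
T_c,out = 32.2 + 7267.6/(262 × 2.05) = 45.731 °C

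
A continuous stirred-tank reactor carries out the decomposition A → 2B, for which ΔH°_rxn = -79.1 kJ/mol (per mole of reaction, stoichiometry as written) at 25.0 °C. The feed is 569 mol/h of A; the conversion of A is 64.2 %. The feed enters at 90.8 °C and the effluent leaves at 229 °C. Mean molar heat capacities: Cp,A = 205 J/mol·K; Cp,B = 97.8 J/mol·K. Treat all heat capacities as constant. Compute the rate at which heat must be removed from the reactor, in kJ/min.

Q_out = 225 kJ/min

Extent of reaction ξ = 0.642 × 569 = 365.3 mol/h
Reaction term: ξ·ΔH°_rxn = 365.3 × -79.1 = -28895 kJ/h
Sensible, feed 90.8→25 °C: -7675.2 kJ/h
Outlet flows (mol/h): A 203.7, B 730.6
Sensible, products 25→229 °C: 23095 kJ/h
Q = ΔH = -13475 kJ/h = -3.7431 kW
Heat removed = 224.59 kJ/min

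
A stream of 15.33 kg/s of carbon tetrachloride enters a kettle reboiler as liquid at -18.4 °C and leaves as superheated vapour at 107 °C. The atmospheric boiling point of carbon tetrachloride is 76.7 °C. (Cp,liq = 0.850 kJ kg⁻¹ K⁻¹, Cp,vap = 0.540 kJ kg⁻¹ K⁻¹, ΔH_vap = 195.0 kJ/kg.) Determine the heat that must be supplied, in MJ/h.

liquid -18.4→76.7 °C: 80.835 kJ/kg
vaporisation at 76.7 °C: 195 kJ/kg
vapour 76.7→107 °C: 16.362 kJ/kg
Δh = 80.835 + 195 + 16.362 = 292.2 kJ/kg
Q = ṁ·Δh = 15.33 kg/s × 292.2 kJ/kg = 4479.4 kJ/s
|Q| = 4479.4 kW = 16126 MJ/h

Q = 16100 MJ/h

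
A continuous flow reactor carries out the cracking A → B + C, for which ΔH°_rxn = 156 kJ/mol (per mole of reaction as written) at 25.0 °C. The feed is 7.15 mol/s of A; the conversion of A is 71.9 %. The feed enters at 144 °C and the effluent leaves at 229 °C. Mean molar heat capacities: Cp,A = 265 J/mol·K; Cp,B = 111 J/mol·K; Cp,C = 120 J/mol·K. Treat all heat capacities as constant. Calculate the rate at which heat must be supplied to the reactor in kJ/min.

Extent of reaction ξ = 0.719 × 7.15 = 5.1409 mol/s
Reaction term: ξ·ΔH°_rxn = 5.1409 × 156 = 801.97 kJ/s
Sensible, feed 144→25 °C: -225.48 kJ/s
Outlet flows (mol/s): A 2.0091, B 5.1409, C 5.1409
Sensible, products 25→229 °C: 350.87 kJ/s
Q = ΔH = 927.37 kJ/s = 927.37 kW
Heat supplied = 55642 kJ/min

Q_in = 55600 kJ/min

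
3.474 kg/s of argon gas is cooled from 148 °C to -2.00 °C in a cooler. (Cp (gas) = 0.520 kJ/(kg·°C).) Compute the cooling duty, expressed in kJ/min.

Q_c = 16300 kJ/min

Q = ṁ·Cp·ΔT = 3.474 × 0.520 × (-2.00 − 148) = -270.97 kJ/s
Cooling duty = 16258 kJ/min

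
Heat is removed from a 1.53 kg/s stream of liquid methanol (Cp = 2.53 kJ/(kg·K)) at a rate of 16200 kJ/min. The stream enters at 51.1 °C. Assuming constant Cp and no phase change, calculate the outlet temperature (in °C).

Q = 16200 kJ/min = 270 kJ/s
ΔT = Q/(ṁ·Cp) = 270/(1.53×2.53) = 69.751 K
T_out = 51.1 − 69.751 = -18.651 °C

T_out = -18.7 °C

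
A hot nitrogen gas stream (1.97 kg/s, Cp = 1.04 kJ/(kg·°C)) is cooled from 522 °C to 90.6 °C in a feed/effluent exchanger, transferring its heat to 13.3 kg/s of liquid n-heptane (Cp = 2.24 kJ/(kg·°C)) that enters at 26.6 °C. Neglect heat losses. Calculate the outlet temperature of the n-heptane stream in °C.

Heat released by hot stream: Q = 1.97 × 1.04 × (522 − 90.6) = 883.85 kJ/s
Energy balance on cold side (adiabatic exchanger): Q = ṁ_c·Cp_c·(T_c,out − T_c,in)
T_c,out = 26.6 + 883.85/(13.3 × 2.24) = 56.267 °C

T_c,out = 56.3 °C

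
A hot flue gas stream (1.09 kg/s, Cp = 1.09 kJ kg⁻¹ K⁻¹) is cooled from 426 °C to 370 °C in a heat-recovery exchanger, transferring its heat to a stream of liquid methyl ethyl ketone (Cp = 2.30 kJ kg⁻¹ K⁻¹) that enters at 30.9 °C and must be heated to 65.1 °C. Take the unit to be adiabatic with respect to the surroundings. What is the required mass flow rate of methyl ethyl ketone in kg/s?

ṁ_c = 0.846 kg/s

Heat released by hot stream: Q = 1.09 × 1.09 × (426 − 370) = 66.534 kJ/s
Energy balance on cold side (adiabatic exchanger): Q = ṁ_c·Cp_c·(T_c,out − T_c,in)
ṁ_c = 66.534 / [2.30 × (65.1 − 30.9)] = 0.84584 kg/s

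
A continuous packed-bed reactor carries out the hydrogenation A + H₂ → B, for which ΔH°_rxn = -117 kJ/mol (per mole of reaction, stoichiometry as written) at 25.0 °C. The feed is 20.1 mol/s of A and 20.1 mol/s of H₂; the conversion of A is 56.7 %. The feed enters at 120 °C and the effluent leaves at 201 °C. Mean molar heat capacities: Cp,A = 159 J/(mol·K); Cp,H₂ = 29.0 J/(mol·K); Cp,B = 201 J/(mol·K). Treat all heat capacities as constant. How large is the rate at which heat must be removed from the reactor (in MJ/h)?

Extent of reaction ξ = 0.567 × 20.1 = 11.397 mol/s
Reaction term: ξ·ΔH°_rxn = 11.397 × -117 = -1333.4 kJ/s
Sensible, feed 120→25 °C: -358.99 kJ/s
Outlet flows (mol/s): A 8.7033, H₂ 8.7033, B 11.397
Sensible, products 25→201 °C: 691.14 kJ/s
Q = ΔH = -1001.3 kJ/s = -1001.3 kW
Heat removed = 3604.5 MJ/h

Q_out = 3600 MJ/h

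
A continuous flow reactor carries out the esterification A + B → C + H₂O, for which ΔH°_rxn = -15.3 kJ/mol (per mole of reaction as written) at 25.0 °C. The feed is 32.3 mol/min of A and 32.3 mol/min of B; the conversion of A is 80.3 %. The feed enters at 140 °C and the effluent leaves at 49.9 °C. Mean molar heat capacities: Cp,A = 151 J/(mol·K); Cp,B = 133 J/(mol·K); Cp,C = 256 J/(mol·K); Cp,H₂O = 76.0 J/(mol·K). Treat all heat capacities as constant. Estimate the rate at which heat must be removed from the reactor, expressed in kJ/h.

Q_out = 71500 kJ/h

Extent of reaction ξ = 0.803 × 32.3 = 25.937 mol/min
Reaction term: ξ·ΔH°_rxn = 25.937 × -15.3 = -396.83 kJ/min
Sensible, feed 140→25 °C: -1054.9 kJ/min
Outlet flows (mol/min): A 6.3631, B 6.3631, C 25.937, H₂O 25.937
Sensible, products 25→49.9 °C: 259.41 kJ/min
Q = ΔH = -1192.3 kJ/min = -19.872 kW
Heat removed = 71540 kJ/h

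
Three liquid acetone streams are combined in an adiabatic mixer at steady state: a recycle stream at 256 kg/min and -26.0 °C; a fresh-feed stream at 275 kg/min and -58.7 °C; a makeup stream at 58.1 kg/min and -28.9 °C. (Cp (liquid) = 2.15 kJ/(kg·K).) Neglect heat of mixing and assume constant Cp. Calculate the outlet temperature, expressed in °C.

T_out = -41.6 °C

Energy balance with Q = 0: Σ ṁᵢCp,ᵢ(T_out − Tᵢ) = 0
T_out = Σ ṁᵢCp,ᵢTᵢ / Σ ṁᵢCp,ᵢ
      = -52627 / 1266.6 = -41.551 °C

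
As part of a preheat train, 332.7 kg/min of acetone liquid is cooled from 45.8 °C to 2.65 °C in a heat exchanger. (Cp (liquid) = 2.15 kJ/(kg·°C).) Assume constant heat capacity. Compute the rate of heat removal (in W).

Q_c = 514000 W

Q = ṁ·Cp·ΔT = 332.7 × 2.15 × (2.65 − 45.8) = -30865 kJ/min
Converting: 30865 / 60 s = 514.42 kW
Cooling duty = 514420 W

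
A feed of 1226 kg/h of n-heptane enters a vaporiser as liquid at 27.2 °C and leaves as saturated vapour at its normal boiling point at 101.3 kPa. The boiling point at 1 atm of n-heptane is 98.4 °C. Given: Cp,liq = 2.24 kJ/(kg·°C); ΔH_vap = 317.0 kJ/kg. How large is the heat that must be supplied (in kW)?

Q = 162 kW

liquid 27.2→98.4 °C: 159.49 kJ/kg
vaporisation at 98.4 °C: 317 kJ/kg
Δh = 159.49 + 317 = 476.49 kJ/kg
Q = ṁ·Δh = 1226 kg/h × 476.49 kJ/kg = 584170 kJ/h
|Q| = 162.27 kW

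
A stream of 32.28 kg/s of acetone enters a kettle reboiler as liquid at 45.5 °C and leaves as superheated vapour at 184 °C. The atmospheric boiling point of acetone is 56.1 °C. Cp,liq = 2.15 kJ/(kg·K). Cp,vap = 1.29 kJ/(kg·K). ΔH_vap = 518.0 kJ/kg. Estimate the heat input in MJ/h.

liquid 45.5→56.1 °C: 22.79 kJ/kg
vaporisation at 56.1 °C: 518 kJ/kg
vapour 56.1→184 °C: 164.99 kJ/kg
Δh = 22.79 + 518 + 164.99 = 705.78 kJ/kg
Q = ṁ·Δh = 32.28 kg/s × 705.78 kJ/kg = 22783 kJ/s
|Q| = 22783 kW = 82017 MJ/h

Q = 82000 MJ/h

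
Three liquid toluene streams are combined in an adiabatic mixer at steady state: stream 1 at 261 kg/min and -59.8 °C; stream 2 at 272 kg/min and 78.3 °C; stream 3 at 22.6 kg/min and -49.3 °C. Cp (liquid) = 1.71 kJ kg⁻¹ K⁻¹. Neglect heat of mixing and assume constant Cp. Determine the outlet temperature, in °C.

T_out = 8.24 °C

Adiabatic, steady state ⇒ Σ ṁᵢCp,ᵢ(T_out − Tᵢ) = 0
T_out = Σ ṁᵢCp,ᵢTᵢ / Σ ṁᵢCp,ᵢ
      = 7824.3 / 950.08 = 8.2355 °C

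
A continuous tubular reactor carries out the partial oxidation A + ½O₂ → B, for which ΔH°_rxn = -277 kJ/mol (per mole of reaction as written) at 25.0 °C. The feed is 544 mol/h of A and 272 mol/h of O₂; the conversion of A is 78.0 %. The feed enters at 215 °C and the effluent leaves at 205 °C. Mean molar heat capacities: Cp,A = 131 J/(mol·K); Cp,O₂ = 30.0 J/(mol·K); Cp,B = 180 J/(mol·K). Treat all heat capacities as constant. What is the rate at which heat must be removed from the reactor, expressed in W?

Extent of reaction ξ = 0.780 × 544 = 424.32 mol/h
Reaction term: ξ·ΔH°_rxn = 424.32 × -277 = -117540 kJ/h
Sensible, feed 215→25 °C: -15091 kJ/h
Outlet flows (mol/h): A 119.68, O₂ 59.84, B 424.32
Sensible, products 25→205 °C: 16893 kJ/h
Q = ΔH = -115730 kJ/h = -32.148 kW
Heat removed = 32148 W

Q_out = 32100 W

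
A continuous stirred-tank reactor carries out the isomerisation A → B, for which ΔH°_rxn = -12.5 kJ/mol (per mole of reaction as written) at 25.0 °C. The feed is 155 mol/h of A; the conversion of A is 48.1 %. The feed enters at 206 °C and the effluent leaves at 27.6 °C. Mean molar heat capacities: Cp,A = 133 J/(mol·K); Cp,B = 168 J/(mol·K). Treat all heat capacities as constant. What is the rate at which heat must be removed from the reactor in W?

Extent of reaction ξ = 0.481 × 155 = 74.555 mol/h
Reaction term: ξ·ΔH°_rxn = 74.555 × -12.5 = -931.94 kJ/h
Sensible, feed 206→25 °C: -3731.3 kJ/h
Outlet flows (mol/h): A 80.445, B 74.555
Sensible, products 25→27.6 °C: 60.384 kJ/h
Q = ΔH = -4602.9 kJ/h = -1.2786 kW
Heat removed = 1278.6 W

Q_out = 1280 W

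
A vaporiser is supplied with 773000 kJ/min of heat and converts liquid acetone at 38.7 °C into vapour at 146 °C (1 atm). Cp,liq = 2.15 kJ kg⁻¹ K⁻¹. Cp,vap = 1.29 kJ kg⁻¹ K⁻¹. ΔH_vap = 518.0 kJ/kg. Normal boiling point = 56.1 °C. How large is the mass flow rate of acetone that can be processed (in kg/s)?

ṁ = 19.2 kg/s

Δh = 2.15×(56.1−38.7) + 518.0 + 1.29×(146−56.1) = 671.38 kJ/kg
Q = 773000 kJ/min = 12883 kJ/s = 12883 kJ/s
ṁ = Q/Δh = 12883 / 671.38 = 19.189 kg/s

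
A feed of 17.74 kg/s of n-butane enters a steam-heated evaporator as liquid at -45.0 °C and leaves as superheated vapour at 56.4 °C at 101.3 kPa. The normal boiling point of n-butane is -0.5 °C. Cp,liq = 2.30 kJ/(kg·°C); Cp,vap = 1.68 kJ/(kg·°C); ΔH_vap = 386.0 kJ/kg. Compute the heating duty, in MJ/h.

Q = 37300 MJ/h

liquid -45.0→-0.5 °C: 102.35 kJ/kg
vaporisation at -0.5 °C: 386 kJ/kg
vapour -0.5→56.4 °C: 95.592 kJ/kg
Δh = 102.35 + 386 + 95.592 = 583.94 kJ/kg
Q = ṁ·Δh = 17.74 kg/s × 583.94 kJ/kg = 10359 kJ/s
|Q| = 10359 kW = 37293 MJ/h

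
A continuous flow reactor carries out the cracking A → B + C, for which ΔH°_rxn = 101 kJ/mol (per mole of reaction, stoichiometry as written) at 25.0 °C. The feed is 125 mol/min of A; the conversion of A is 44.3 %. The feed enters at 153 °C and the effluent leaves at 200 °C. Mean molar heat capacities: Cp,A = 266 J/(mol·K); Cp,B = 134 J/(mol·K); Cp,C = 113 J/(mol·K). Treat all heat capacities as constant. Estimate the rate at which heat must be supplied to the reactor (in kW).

Extent of reaction ξ = 0.443 × 125 = 55.375 mol/min
Reaction term: ξ·ΔH°_rxn = 55.375 × 101 = 5592.9 kJ/min
Sensible, feed 153→25 °C: -4256 kJ/min
Outlet flows (mol/min): A 69.625, B 55.375, C 55.375
Sensible, products 25→200 °C: 5634.6 kJ/min
Q = ΔH = 6971.5 kJ/min = 116.19 kW
Heat supplied = 116.19 kW

Q_in = 116 kW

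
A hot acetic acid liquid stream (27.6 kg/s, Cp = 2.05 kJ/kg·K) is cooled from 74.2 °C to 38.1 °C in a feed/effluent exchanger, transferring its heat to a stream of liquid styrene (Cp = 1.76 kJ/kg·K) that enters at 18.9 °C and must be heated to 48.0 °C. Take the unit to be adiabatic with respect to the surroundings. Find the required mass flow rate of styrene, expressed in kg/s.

Heat released by hot stream: Q = 27.6 × 2.05 × (74.2 − 38.1) = 2042.5 kJ/s
Energy balance on cold side (adiabatic exchanger): Q = ṁ_c·Cp_c·(T_c,out − T_c,in)
ṁ_c = 2042.5 / [1.76 × (48.0 − 18.9)] = 39.881 kg/s

ṁ_c = 39.9 kg/s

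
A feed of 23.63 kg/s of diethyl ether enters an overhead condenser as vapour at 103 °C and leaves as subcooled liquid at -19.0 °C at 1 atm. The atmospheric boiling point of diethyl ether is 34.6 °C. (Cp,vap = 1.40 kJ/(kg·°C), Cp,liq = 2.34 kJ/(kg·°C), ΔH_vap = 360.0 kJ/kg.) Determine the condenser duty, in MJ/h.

Q_c = 49400 MJ/h

vapour 103→34.6 °C: -95.76 kJ/kg
condensation at 34.6 °C: -360 kJ/kg
liquid 34.6→-19.0 °C: -125.42 kJ/kg
Δh = -95.76 + -360 + -125.42 = -581.18 kJ/kg
Q = ṁ·Δh = 23.63 kg/s × -581.18 kJ/kg = -13733 kJ/s
|Q| = 13733 kW = 49440 MJ/h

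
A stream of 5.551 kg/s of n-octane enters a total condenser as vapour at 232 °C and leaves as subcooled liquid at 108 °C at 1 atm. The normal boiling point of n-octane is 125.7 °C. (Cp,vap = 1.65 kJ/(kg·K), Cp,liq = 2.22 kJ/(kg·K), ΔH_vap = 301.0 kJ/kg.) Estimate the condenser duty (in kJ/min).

Q_c = 172000 kJ/min

vapour 232→125.7 °C: -175.39 kJ/kg
condensation at 125.7 °C: -301 kJ/kg
liquid 125.7→108 °C: -39.294 kJ/kg
Δh = -175.39 + -301 + -39.294 = -515.69 kJ/kg
Q = ṁ·Δh = 5.551 kg/s × -515.69 kJ/kg = -2862.6 kJ/s
|Q| = 2862.6 kW = 171760 kJ/min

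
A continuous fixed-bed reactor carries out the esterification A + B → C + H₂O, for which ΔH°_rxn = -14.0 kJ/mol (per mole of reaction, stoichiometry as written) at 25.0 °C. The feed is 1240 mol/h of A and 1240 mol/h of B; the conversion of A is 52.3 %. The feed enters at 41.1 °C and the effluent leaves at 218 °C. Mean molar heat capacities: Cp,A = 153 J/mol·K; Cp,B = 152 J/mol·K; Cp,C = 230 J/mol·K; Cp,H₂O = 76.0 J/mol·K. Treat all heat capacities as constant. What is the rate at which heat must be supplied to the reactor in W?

Q_in = 16100 W

Extent of reaction ξ = 0.523 × 1240 = 648.52 mol/h
Reaction term: ξ·ΔH°_rxn = 648.52 × -14.0 = -9079.3 kJ/h
Sensible, feed 41.1→25 °C: -6089 kJ/h
Outlet flows (mol/h): A 591.48, B 591.48, C 648.52, H₂O 648.52
Sensible, products 25→218 °C: 73118 kJ/h
Q = ΔH = 57949 kJ/h = 16.097 kW
Heat supplied = 16097 W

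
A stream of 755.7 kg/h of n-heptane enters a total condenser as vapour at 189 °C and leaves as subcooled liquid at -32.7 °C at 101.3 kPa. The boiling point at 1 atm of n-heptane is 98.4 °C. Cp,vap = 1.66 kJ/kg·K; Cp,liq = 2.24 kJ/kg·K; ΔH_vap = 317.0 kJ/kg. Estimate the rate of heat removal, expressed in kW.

Q_c = 160 kW

vapour 189→98.4 °C: -150.4 kJ/kg
condensation at 98.4 °C: -317 kJ/kg
liquid 98.4→-32.7 °C: -293.66 kJ/kg
Δh = -150.4 + -317 + -293.66 = -761.06 kJ/kg
Q = ṁ·Δh = 755.7 kg/h × -761.06 kJ/kg = -575130 kJ/h
|Q| = 159.76 kW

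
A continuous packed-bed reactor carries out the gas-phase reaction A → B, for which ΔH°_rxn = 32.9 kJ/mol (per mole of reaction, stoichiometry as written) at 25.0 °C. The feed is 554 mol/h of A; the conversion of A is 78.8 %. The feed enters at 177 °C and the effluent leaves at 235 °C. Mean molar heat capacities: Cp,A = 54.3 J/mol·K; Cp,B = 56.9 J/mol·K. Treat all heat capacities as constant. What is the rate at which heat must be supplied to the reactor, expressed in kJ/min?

Q_in = 272 kJ/min

Extent of reaction ξ = 0.788 × 554 = 436.55 mol/h
Reaction term: ξ·ΔH°_rxn = 436.55 × 32.9 = 14363 kJ/h
Sensible, feed 177→25 °C: -4572.5 kJ/h
Outlet flows (mol/h): A 117.45, B 436.55
Sensible, products 25→235 °C: 6555.6 kJ/h
Q = ΔH = 16346 kJ/h = 4.5405 kW
Heat supplied = 272.43 kJ/min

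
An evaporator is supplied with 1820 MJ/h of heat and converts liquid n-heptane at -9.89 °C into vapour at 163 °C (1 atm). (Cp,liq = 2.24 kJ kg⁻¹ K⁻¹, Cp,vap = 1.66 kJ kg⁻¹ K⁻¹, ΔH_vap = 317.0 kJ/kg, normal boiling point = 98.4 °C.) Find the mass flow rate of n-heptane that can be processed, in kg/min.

Δh = 2.24×(98.4−-9.89) + 317.0 + 1.66×(163−98.4) = 666.81 kJ/kg
Q = 1820 MJ/h = 505.56 kJ/s = 30333 kJ/min
ṁ = Q/Δh = 30333 / 666.81 = 45.491 kg/min

ṁ = 45.5 kg/min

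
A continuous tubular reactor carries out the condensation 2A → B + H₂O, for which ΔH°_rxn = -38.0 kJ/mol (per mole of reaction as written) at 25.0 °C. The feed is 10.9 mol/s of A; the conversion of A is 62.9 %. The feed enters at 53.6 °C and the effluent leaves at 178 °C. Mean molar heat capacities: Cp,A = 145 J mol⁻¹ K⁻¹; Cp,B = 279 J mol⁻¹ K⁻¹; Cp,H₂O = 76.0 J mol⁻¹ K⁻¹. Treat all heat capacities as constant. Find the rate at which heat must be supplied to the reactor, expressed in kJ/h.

Extent of reaction ξ = 0.629 × 10.9 / 2 = 3.4281 mol/s
Reaction term: ξ·ΔH°_rxn = 3.4281 × -38.0 = -130.27 kJ/s
Sensible, feed 53.6→25 °C: -45.202 kJ/s
Outlet flows (mol/s): A 4.0439, B 3.4281, H₂O 3.4281
Sensible, products 25→178 °C: 275.91 kJ/s
Q = ΔH = 100.44 kJ/s = 100.44 kW
Heat supplied = 361580 kJ/h

Q_in = 362000 kJ/h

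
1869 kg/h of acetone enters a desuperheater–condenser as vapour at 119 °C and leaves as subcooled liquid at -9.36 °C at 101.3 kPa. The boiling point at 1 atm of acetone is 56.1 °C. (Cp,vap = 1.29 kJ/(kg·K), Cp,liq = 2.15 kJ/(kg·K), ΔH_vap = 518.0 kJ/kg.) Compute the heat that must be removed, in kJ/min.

Q_c = 23000 kJ/min

vapour 119→56.1 °C: -81.141 kJ/kg
condensation at 56.1 °C: -518 kJ/kg
liquid 56.1→-9.36 °C: -140.74 kJ/kg
Δh = -81.141 + -518 + -140.74 = -739.88 kJ/kg
Q = ṁ·Δh = 1869 kg/h × -739.88 kJ/kg = -1.3828e+06 kJ/h
|Q| = 384.12 kW = 23047 kJ/min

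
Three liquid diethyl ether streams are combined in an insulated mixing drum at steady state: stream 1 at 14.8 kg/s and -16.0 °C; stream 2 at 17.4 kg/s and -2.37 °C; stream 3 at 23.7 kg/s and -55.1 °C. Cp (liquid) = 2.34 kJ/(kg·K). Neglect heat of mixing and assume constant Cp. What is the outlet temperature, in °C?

Adiabatic, steady state ⇒ Σ ṁᵢCp,ᵢ(T_out − Tᵢ) = 0
T_out = Σ ṁᵢCp,ᵢTᵢ / Σ ṁᵢCp,ᵢ
      = -3706.3 / 130.81 = -28.335 °C

T_out = -28.3 °C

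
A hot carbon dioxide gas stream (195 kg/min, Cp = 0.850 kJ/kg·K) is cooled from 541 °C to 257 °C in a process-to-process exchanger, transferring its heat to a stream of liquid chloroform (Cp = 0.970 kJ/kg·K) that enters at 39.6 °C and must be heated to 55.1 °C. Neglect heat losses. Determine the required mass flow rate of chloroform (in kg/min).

Heat released by hot stream: Q = 195 × 0.850 × (541 − 257) = 47073 kJ/min
Energy balance on cold side (adiabatic exchanger): Q = ṁ_c·Cp_c·(T_c,out − T_c,in)
ṁ_c = 47073 / [0.970 × (55.1 − 39.6)] = 3130.9 kg/min

ṁ_c = 3130 kg/min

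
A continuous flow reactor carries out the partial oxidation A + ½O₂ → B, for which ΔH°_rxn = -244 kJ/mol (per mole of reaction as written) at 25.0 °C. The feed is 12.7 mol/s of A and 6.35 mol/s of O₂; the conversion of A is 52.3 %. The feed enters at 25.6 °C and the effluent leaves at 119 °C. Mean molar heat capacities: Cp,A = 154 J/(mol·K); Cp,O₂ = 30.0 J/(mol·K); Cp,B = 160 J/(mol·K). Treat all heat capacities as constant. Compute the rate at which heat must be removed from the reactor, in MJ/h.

Q_out = 5130 MJ/h

Extent of reaction ξ = 0.523 × 12.7 = 6.6421 mol/s
Reaction term: ξ·ΔH°_rxn = 6.6421 × -244 = -1620.7 kJ/s
Sensible, feed 25.6→25 °C: -1.2878 kJ/s
Outlet flows (mol/s): A 6.0579, O₂ 3.0289, B 6.6421
Sensible, products 25→119 °C: 196.13 kJ/s
Q = ΔH = -1425.8 kJ/s = -1425.8 kW
Heat removed = 5133 MJ/h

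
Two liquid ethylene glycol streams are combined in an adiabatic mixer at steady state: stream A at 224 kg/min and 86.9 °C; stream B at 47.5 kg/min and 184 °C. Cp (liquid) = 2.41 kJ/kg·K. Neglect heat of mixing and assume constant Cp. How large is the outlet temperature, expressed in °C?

T_out = 104 °C

Energy balance with Q = 0: Σ ṁᵢCp,ᵢ(T_out − Tᵢ) = 0
T_out = Σ ṁᵢCp,ᵢTᵢ / Σ ṁᵢCp,ᵢ
      = 67975 / 654.32 = 103.89 °C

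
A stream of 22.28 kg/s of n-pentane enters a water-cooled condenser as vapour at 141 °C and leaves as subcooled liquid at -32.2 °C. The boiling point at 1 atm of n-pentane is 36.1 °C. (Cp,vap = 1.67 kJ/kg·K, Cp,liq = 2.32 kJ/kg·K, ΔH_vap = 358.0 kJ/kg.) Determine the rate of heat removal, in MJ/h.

vapour 141→36.1 °C: -175.18 kJ/kg
condensation at 36.1 °C: -358 kJ/kg
liquid 36.1→-32.2 °C: -158.46 kJ/kg
Δh = -175.18 + -358 + -158.46 = -691.64 kJ/kg
Q = ṁ·Δh = 22.28 kg/s × -691.64 kJ/kg = -15410 kJ/s
|Q| = 15410 kW = 55475 MJ/h

Q_c = 55500 MJ/h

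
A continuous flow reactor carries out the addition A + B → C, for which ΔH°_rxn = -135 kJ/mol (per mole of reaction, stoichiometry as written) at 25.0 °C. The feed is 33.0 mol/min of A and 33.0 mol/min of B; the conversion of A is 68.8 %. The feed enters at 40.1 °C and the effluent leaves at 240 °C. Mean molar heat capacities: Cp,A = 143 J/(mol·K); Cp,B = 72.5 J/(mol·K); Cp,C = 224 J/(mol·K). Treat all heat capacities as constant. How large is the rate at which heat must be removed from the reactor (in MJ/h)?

Extent of reaction ξ = 0.688 × 33.0 = 22.704 mol/min
Reaction term: ξ·ΔH°_rxn = 22.704 × -135 = -3065 kJ/min
Sensible, feed 40.1→25 °C: -107.38 kJ/min
Outlet flows (mol/min): A 10.296, B 10.296, C 22.704
Sensible, products 25→240 °C: 1570.5 kJ/min
Q = ΔH = -1602 kJ/min = -26.699 kW
Heat removed = 96.118 MJ/h

Q_out = 96.1 MJ/h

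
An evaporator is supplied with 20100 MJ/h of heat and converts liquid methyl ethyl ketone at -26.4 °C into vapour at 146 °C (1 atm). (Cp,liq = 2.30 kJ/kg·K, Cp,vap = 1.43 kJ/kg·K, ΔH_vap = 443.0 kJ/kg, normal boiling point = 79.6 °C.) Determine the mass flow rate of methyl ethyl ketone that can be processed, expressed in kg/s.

ṁ = 7.14 kg/s

Δh = 2.30×(79.6−-26.4) + 443.0 + 1.43×(146−79.6) = 781.75 kJ/kg
Q = 20100 MJ/h = 5583.3 kJ/s = 5583.3 kJ/s
ṁ = Q/Δh = 5583.3 / 781.75 = 7.1421 kg/s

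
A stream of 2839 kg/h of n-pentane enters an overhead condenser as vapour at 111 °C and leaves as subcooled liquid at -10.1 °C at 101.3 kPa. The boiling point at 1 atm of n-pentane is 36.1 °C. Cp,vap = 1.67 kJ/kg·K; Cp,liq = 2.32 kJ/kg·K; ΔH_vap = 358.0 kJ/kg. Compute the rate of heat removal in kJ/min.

vapour 111→36.1 °C: -125.08 kJ/kg
condensation at 36.1 °C: -358 kJ/kg
liquid 36.1→-10.1 °C: -107.18 kJ/kg
Δh = -125.08 + -358 + -107.18 = -590.27 kJ/kg
Q = ṁ·Δh = 2839 kg/h × -590.27 kJ/kg = -1.6758e+06 kJ/h
|Q| = 465.49 kW = 27929 kJ/min

Q_c = 27900 kJ/min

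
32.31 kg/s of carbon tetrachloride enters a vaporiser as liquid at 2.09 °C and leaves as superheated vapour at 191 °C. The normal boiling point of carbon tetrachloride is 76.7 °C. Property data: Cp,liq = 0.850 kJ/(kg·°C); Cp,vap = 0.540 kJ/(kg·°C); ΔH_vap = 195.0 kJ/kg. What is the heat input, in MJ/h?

liquid 2.09→76.7 °C: 63.418 kJ/kg
vaporisation at 76.7 °C: 195 kJ/kg
vapour 76.7→191 °C: 61.722 kJ/kg
Δh = 63.418 + 195 + 61.722 = 320.14 kJ/kg
Q = ṁ·Δh = 32.31 kg/s × 320.14 kJ/kg = 10344 kJ/s
|Q| = 10344 kW = 37237 MJ/h

Q = 37200 MJ/h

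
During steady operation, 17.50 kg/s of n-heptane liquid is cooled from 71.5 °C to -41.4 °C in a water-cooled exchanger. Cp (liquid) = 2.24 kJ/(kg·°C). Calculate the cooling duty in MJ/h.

Q = ṁ·Cp·ΔT = 17.50 × 2.24 × (-41.4 − 71.5) = -4425.7 kJ/s
Cooling duty = 15932 MJ/h

Q_c = 15900 MJ/h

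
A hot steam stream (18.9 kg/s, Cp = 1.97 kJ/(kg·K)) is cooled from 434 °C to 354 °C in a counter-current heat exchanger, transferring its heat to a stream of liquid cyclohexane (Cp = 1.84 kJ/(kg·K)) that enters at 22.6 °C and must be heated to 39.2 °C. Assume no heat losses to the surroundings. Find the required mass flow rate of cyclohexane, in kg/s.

ṁ_c = 97.5 kg/s

Heat released by hot stream: Q = 18.9 × 1.97 × (434 − 354) = 2978.6 kJ/s
Energy balance on cold side (adiabatic exchanger): Q = ṁ_c·Cp_c·(T_c,out − T_c,in)
ṁ_c = 2978.6 / [1.84 × (39.2 − 22.6)] = 97.52 kg/s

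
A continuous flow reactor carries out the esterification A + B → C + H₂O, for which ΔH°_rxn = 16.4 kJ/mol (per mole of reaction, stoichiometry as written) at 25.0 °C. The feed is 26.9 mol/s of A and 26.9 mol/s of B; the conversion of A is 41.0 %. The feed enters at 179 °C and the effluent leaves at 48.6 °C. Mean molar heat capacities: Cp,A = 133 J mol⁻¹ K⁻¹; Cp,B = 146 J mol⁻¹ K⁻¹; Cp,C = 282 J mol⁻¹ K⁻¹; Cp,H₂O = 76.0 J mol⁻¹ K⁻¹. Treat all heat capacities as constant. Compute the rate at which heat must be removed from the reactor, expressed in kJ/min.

Q_out = 46600 kJ/min

Extent of reaction ξ = 0.410 × 26.9 = 11.029 mol/s
Reaction term: ξ·ΔH°_rxn = 11.029 × 16.4 = 180.88 kJ/s
Sensible, feed 179→25 °C: -1155.8 kJ/s
Outlet flows (mol/s): A 15.871, B 15.871, C 11.029, H₂O 11.029
Sensible, products 25→48.6 °C: 197.68 kJ/s
Q = ΔH = -777.23 kJ/s = -777.23 kW
Heat removed = 46634 kJ/min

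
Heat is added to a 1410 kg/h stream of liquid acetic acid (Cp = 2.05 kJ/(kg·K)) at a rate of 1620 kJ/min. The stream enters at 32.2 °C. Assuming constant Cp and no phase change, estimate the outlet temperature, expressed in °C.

Q = 1620 kJ/min = 97200 kJ/h
ΔT = Q/(ṁ·Cp) = 97200/(1410×2.05) = 33.627 K
T_out = 32.2 + 33.627 = 65.827 °C

T_out = 65.8 °C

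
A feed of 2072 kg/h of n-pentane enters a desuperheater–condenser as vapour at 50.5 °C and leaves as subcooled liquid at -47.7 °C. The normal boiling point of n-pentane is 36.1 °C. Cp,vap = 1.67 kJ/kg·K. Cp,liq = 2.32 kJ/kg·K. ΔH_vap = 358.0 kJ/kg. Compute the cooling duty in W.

Q_c = 332000 W

vapour 50.5→36.1 °C: -24.048 kJ/kg
condensation at 36.1 °C: -358 kJ/kg
liquid 36.1→-47.7 °C: -194.42 kJ/kg
Δh = -24.048 + -358 + -194.42 = -576.46 kJ/kg
Q = ṁ·Δh = 2072 kg/h × -576.46 kJ/kg = -1.1944e+06 kJ/h
|Q| = 331.79 kW = 331790 W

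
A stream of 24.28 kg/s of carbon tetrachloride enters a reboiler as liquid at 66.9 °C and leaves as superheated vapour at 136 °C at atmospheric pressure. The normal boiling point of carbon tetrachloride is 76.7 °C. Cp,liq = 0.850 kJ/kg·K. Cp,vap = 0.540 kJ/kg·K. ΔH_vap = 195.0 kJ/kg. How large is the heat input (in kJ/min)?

liquid 66.9→76.7 °C: 8.33 kJ/kg
vaporisation at 76.7 °C: 195 kJ/kg
vapour 76.7→136 °C: 32.022 kJ/kg
Δh = 8.33 + 195 + 32.022 = 235.35 kJ/kg
Q = ṁ·Δh = 24.28 kg/s × 235.35 kJ/kg = 5714.3 kJ/s
|Q| = 5714.3 kW = 342860 kJ/min

Q = 343000 kJ/min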